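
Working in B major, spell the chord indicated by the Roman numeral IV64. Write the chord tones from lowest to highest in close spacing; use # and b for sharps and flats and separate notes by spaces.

B E G#

In B major, the fourth degree is E, and the diatonic chord built there is a major triad.
That chord is spelled E-G#-B.
The figured bass 64 indicates second inversion, placing the fifth (B) in the bass: B-E-G#.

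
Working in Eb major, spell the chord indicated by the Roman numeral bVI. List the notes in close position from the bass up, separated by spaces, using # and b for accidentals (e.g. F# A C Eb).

Cb Eb Gb

bVI is a major triad on the lowered sixth degree, borrowed from the parallel minor. In Eb major that root is Cb.
So the chord is Cb-Eb-Gb, a major triad.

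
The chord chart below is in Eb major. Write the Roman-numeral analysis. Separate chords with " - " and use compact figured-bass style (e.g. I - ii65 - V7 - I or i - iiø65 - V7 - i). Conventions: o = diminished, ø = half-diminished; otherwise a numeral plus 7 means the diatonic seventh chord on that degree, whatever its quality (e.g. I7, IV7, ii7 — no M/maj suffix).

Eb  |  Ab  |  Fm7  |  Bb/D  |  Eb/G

I - IV - ii7 - V6 - I6

Eb has root Eb, degree 1 in Eb major, so I.
Ab has root Ab, degree 4 in Eb major, so IV.
Fm7: root F is the supertonic; minor seventh chord there is ii7.
Bb/D has root Bb, degree 5 in Eb major, so V6.
Eb/G has root Eb, degree 1 in Eb major, so I6.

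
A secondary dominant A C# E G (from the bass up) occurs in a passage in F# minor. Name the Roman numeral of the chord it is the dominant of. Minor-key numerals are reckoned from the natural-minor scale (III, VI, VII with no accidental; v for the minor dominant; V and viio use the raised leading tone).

VI

The chord is a dominant seventh chord on A.
A dominant resolves down a perfect fifth: A → D. In F# minor, D is scale degree 6, i.e. VI.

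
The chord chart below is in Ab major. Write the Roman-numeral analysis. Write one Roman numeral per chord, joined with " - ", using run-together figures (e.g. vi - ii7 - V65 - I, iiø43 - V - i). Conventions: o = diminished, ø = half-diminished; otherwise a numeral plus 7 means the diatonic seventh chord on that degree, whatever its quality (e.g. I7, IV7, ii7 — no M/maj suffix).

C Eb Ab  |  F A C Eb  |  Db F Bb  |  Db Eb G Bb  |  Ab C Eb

I6 - V7/ii - ii6 - V42 - I

C-Eb-Ab: major triad on Ab = scale degree 1 → I6.
F-A-C-Eb: chromatic; F is V of ii, so V7/ii.
Db-F-Bb: root Bb is the supertonic; minor triad there is ii6.
Db-Eb-G-Bb: dominant seventh chord on Eb = scale degree 5 → V42.
Ab-C-Eb: major triad on Ab = scale degree 1 → I.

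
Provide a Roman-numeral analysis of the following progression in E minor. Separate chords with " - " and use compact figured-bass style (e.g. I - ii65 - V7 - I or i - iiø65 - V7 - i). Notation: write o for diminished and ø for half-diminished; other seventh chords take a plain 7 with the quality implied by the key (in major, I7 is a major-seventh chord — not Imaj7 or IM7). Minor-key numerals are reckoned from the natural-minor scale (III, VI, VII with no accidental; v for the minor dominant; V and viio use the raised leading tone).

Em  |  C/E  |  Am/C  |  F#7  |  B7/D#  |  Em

Em: root E is the tonic; minor triad there is i.
C/E: root C is the submediant; major triad there is VI6.
Am/C: minor triad on A = scale degree 4 → iv6.
F#7 is the secondary dominant of V (dominant seventh chord on F#): V7/V.
B7/D# has root B, degree 5 in E minor, so V65.
Em: root E is the tonic; minor triad there is i.

i - VI6 - iv6 - V7/V - V65 - i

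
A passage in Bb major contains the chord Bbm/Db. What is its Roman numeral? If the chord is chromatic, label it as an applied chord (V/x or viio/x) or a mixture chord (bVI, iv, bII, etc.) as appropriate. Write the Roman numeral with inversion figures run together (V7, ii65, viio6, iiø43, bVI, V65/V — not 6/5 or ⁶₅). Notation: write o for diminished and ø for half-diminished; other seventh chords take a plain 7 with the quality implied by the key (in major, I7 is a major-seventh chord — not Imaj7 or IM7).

The pitches Bb-Db-F form a minor triad rooted on Bb.
Bb is the first degree of Bb major. This is the minor tonic, borrowed from the parallel minor.
With Db in the bass the chord is in first inversion, so the figured bass is 6.

i6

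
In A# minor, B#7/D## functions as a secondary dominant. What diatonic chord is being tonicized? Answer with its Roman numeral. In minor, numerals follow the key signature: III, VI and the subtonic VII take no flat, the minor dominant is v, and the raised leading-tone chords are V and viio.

V

The chord is a dominant seventh chord on B#.
A dominant resolves down a perfect fifth: B# → E#. In A# minor, E# is scale degree 5, i.e. V.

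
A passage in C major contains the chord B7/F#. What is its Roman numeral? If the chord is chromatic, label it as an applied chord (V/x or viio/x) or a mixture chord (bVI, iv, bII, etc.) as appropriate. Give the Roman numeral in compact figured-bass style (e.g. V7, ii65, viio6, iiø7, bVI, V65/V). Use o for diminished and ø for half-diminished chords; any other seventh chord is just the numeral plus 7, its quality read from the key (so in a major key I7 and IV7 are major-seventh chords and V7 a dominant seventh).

Stacked in thirds the chord is B-D#-F#-A: a dominant seventh chord on B.
B is not a diatonic chord root with this quality in C major, but it lies a perfect fifth above E (iii), so the chord functions as an applied dominant of iii.
With F# in the bass the chord is in second inversion, so the figured bass is 43.

V43/iii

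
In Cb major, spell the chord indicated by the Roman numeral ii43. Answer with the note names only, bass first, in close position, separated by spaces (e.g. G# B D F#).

Ab Cb Db Fb

In Cb major, scale degree 2 is Db, and the diatonic chord built there is a minor seventh chord.
That chord is spelled Db-Fb-Ab-Cb.
The figured bass 43 indicates second inversion, placing the fifth (Ab) in the bass: Ab-Cb-Db-Fb.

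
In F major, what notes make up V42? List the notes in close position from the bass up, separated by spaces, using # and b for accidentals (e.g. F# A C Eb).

In F major, the dominant is C, and the diatonic chord built there is a dominant seventh chord.
Stacking thirds from C gives C-E-G-Bb.
With the 42 figure the chord is in third inversion; from the bass Bb upward in close position it reads Bb-C-E-G.

Bb C E G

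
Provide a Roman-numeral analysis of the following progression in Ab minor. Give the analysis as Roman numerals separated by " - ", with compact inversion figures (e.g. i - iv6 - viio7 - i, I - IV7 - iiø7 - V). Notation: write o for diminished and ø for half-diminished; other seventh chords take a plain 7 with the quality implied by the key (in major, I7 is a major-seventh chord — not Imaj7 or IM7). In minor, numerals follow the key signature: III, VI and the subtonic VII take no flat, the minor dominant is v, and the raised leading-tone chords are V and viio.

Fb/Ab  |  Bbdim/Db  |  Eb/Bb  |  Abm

VI6 - iio6 - V64 - i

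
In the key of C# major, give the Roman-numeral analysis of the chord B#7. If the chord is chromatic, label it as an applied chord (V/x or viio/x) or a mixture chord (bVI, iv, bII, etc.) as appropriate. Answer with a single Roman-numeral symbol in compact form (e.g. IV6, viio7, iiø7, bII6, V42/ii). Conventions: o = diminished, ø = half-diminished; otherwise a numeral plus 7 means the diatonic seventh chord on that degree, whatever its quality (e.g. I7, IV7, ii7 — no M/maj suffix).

V7/iii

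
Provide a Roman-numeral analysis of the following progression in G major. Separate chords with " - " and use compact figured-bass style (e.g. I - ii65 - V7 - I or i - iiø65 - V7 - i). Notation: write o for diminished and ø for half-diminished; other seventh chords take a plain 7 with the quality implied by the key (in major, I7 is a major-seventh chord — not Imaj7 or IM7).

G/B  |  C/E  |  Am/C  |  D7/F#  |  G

G/B: major triad on G = scale degree 1 → I6.
C/E has root C, degree 4 in G major, so IV6.
Am/C: root A is the supertonic; minor triad there is ii6.
D7/F#: root D is the dominant; dominant seventh chord there is V65.
G: root G is the tonic; major triad there is I.

I6 - IV6 - ii6 - V65 - I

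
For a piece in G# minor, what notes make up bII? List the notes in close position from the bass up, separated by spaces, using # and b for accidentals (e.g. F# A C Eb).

bII is the Neapolitan chord — a major triad on the lowered second degree. In G# minor that root is A.
So the chord is A-C#-E, a major triad.

A C# E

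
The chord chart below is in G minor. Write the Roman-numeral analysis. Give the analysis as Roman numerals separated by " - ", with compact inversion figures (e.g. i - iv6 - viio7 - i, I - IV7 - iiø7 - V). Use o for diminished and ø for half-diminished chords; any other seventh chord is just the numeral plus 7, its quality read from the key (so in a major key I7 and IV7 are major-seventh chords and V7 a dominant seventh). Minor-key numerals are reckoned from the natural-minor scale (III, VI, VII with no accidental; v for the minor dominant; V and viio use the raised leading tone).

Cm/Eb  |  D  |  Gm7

Cm/Eb has root C, degree 4 in G minor, so iv6.
D: root D is the dominant; major triad there is V.
Gm7 has root G, degree 1 in G minor, so i7.

iv6 - V - i7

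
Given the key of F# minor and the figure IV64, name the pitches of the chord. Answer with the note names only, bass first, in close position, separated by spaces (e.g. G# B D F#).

F# B D#

IV64 is the major subdominant, borrowed from the parallel major. In F# minor that root is B.
So the chord is B-D#-F#.
With the 64 figure the chord is in second inversion; from the bass F# upward in close position it reads F#-B-D#.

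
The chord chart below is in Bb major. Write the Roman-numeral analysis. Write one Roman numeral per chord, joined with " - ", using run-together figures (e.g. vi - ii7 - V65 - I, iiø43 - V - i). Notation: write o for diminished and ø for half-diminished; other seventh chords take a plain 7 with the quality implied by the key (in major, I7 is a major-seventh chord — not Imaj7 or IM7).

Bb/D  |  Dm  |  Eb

I6 - iii - IV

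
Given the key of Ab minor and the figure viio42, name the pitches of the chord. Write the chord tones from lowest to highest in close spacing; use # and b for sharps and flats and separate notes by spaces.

Fb G Bb Db

In Ab minor, the leading-tone chord is built on the raised seventh degree, G.
That chord is spelled G-Bb-Db-Fb.
The figured bass 42 indicates third inversion, placing the seventh (Fb) in the bass: Fb-G-Bb-Db.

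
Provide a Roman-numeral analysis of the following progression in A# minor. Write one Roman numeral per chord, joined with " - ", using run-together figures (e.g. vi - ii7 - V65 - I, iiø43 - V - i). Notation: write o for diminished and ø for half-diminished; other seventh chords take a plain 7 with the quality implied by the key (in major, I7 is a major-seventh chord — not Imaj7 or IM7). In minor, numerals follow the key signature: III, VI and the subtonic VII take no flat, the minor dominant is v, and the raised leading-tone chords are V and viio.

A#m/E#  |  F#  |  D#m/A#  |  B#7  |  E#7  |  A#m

i64 - VI - iv64 - V7/V - V7 - i

A#m/E#: minor triad on A# = scale degree 1 → i64.
F#: major triad on F# = scale degree 6 → VI.
D#m/A#: minor triad on D# = scale degree 4 → iv64.
B#7: chromatic; B# is V of V, so V7/V.
E#7: dominant seventh chord on E# = scale degree 5 → V7.
A#m: minor triad on A# = scale degree 1 → i.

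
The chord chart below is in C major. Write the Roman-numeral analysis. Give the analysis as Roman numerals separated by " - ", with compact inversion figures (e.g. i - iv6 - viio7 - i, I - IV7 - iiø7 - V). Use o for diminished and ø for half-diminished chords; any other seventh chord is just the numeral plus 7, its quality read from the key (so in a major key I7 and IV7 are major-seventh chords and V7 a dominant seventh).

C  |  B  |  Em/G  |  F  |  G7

C: root C is the tonic; major triad there is I.
B: chromatic; B is V of iii, so V/iii.
Em/G: minor triad on E = scale degree 3 → iii6.
F has root F, degree 4 in C major, so IV.
G7: dominant seventh chord on G = scale degree 5 → V7.

I - V/iii - iii6 - IV - V7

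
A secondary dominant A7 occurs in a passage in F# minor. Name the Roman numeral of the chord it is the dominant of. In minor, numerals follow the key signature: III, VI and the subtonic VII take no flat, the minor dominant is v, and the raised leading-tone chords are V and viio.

VI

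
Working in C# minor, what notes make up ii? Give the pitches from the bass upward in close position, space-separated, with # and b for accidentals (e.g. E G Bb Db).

D# F# A#

Scale degree 2 in C# minor is D#; here the chord built on it is altered to a minor triad. ii is the minor supertonic, borrowed from the parallel major (the Dorian ii).
So the chord is D#-F#-A#.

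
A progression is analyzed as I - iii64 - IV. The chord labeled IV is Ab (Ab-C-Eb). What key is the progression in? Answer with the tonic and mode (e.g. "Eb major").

Eb major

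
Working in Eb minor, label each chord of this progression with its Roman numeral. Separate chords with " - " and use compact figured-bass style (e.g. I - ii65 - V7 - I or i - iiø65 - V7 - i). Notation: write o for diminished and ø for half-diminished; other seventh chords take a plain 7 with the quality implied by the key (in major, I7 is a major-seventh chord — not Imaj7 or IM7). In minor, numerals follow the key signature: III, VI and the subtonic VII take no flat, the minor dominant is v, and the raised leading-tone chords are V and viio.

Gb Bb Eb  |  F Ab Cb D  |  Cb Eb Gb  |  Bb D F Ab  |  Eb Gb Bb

i6 - viio65 - VI - V7 - i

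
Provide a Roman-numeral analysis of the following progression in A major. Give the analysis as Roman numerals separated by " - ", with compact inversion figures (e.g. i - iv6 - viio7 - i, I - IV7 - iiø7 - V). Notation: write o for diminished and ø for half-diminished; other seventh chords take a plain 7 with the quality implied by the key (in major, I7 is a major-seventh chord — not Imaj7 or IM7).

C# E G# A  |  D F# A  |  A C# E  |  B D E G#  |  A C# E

I65 - IV - I - V43 - I

C#-E-G#-A: root A is the tonic; major seventh chord there is I65.
D-F#-A has root D, degree 4 in A major, so IV.
A-C#-E: root A is the tonic; major triad there is I.
B-D-E-G#: dominant seventh chord on E = scale degree 5 → V43.
A-C#-E: major triad on A = scale degree 1 → I.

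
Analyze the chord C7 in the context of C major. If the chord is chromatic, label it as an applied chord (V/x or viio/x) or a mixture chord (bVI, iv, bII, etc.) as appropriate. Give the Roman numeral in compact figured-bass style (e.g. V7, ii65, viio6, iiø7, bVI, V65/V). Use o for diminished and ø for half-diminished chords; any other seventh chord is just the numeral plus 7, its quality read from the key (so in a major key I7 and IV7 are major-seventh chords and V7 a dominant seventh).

The pitches C-E-G-Bb form a dominant seventh chord rooted on C.
C is not a diatonic chord root with this quality in C major, but it lies a perfect fifth above F (IV), so the chord functions as an applied dominant of IV.

V7/IV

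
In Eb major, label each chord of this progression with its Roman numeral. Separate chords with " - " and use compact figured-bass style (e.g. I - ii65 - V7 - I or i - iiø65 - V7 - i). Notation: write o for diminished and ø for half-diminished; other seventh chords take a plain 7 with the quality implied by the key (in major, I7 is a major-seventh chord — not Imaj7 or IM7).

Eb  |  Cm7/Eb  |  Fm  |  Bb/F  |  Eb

I - vi65 - ii - V64 - I

Eb: major triad on Eb = scale degree 1 → I.
Cm7/Eb has root C, degree 6 in Eb major, so vi65.
Fm: root F is the supertonic; minor triad there is ii.
Bb/F has root Bb, degree 5 in Eb major, so V64.
Eb: root Eb is the tonic; major triad there is I.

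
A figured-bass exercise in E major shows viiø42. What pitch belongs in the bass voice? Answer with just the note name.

viiø in E major has root D#; the chord is D#-F#-A-C#.
The figure 42 means third inversion — the seventh is in the bass.

C#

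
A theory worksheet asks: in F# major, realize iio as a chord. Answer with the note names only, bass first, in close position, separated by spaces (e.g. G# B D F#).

Scale degree 2 in F# major is G#; here the chord built on it is altered to a diminished triad. iio is the diminished supertonic triad, borrowed from the parallel minor.
So the chord is G#-B-D, a diminished triad.

G# B D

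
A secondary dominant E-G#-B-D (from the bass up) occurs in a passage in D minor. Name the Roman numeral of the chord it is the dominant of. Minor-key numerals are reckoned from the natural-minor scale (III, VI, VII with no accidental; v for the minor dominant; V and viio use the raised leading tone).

V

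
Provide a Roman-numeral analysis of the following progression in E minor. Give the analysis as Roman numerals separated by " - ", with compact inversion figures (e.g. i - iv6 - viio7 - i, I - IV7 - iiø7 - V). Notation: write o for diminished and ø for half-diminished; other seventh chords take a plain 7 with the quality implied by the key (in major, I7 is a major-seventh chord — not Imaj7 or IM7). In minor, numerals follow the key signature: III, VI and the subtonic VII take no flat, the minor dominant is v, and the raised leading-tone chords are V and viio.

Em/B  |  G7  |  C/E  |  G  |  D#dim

i64 - V7/VI - VI6 - III - viio

Em/B has root E, degree 1 in E minor, so i64.
G7: chromatic; G is V of VI, so V7/VI.
C/E: root C is the submediant; major triad there is VI6.
G: root G is the mediant; major triad there is III.
D#dim: diminished triad on D# = scale degree 7 → viio.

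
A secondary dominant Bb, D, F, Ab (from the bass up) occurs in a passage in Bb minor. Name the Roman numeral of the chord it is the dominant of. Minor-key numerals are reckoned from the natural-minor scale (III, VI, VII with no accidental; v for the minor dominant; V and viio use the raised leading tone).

iv

The chord is a dominant seventh chord on Bb.
A dominant resolves down a perfect fifth: Bb → Eb. In Bb minor, Eb is scale degree 4, i.e. iv.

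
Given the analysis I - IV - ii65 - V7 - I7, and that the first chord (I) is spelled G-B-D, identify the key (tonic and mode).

I is given as G-B-D — a major triad with root G.
If G is scale degree 1 and the mode makes that degree carry a major triad, the tonic is G and the mode is major.

G major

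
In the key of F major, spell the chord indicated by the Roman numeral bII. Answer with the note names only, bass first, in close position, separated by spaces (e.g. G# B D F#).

Gb Bb Db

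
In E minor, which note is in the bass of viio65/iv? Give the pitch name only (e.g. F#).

The applied chord viio65/iv is rooted on G#: G#-B-D-F.
The figure 65 means first inversion — the third is in the bass.

B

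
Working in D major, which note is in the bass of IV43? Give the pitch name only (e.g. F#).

D

IV in D major has root G; the chord is G-B-D-F#.
The figure 43 means second inversion — the fifth is in the bass.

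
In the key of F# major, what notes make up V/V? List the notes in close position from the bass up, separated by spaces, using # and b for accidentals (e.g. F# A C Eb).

The slash means an applied dominant: we want the dominant of V. In F# major, V is C# major, and its dominant is built on G#.
Building a major triad on G# gives G#-B#-D#.

G# B# D#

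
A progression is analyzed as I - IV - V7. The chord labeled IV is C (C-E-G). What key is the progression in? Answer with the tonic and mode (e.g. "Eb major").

G major

IV is given as C-E-G — a major triad with root C.
If C is scale degree 4 and the mode makes that degree carry a major triad, the tonic is G and the mode is major.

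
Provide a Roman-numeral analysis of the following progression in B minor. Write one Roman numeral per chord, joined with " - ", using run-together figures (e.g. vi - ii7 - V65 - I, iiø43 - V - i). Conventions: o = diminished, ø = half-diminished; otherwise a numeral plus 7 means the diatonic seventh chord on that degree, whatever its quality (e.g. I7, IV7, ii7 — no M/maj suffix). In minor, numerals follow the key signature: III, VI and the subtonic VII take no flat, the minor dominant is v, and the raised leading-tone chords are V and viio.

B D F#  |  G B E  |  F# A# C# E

i - iv6 - V7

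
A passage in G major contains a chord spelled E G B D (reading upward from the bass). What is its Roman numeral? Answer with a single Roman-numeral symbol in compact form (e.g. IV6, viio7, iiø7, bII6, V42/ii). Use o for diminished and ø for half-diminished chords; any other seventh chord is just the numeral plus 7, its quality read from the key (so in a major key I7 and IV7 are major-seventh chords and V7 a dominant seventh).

Stacked in thirds the chord is E-G-B-D: a minor seventh chord on E.
In G major, E is the submediant; the diatonic minor seventh chord there is vi7.

vi7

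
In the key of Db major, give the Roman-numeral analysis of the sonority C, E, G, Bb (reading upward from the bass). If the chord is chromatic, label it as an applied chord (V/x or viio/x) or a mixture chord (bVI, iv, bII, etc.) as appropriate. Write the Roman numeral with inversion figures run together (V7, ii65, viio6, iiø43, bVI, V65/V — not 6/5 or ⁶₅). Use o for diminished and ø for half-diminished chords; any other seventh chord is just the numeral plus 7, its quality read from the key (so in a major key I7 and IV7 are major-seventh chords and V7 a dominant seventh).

V7/iii

Stacked in thirds the chord is C-E-G-Bb: a dominant seventh chord on C.
C is not a diatonic chord root with this quality in Db major, but it lies a perfect fifth above F (iii), so the chord functions as an applied dominant of iii.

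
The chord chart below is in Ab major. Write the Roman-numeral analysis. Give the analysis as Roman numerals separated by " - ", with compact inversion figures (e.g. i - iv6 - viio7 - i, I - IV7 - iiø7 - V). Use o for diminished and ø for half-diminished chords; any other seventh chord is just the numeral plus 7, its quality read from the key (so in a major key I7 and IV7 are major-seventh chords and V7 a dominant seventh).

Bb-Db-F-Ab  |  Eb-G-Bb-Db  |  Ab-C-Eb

ii7 - V7 - I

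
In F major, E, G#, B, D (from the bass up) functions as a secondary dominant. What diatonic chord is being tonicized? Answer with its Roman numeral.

The chord is a dominant seventh chord on E.
A dominant resolves down a perfect fifth: E → A. In F major, A is scale degree 3, i.e. iii.

iii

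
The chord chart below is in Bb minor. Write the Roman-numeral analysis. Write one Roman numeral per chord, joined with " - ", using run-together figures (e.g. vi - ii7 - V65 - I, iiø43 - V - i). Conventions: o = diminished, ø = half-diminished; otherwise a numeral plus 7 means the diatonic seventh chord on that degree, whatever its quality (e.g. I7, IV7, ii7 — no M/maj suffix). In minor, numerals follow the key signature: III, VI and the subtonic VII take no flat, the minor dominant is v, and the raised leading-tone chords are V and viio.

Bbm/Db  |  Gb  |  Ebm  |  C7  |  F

Bbm/Db: root Bb is the tonic; minor triad there is i6.
Gb has root Gb, degree 6 in Bb minor, so VI.
Ebm: minor triad on Eb = scale degree 4 → iv.
C7 is the secondary dominant of V (dominant seventh chord on C): V7/V.
F: root F is the dominant; major triad there is V.

i6 - VI - iv - V7/V - V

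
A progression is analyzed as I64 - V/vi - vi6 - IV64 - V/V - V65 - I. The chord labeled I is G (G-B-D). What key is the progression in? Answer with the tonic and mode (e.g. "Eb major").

The chord G is a major triad rooted on G; its label is I.
If G is scale degree 1 and the mode makes that degree carry a major triad, the tonic is G and the mode is major.

G major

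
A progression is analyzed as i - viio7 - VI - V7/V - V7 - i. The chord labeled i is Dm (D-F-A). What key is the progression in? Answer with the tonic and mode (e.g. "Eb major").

D minor

i is given as D-F-A — a minor triad with root D.
If D is scale degree 1 and the mode makes that degree carry a minor triad, the tonic is D and the mode is minor.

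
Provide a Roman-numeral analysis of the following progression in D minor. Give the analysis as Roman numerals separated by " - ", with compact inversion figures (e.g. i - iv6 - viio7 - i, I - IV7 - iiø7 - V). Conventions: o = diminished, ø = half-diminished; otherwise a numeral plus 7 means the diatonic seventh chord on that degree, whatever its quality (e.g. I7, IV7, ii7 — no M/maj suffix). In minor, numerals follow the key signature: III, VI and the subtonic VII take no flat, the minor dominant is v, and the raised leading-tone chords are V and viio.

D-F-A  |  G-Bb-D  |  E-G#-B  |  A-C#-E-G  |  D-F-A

i - iv - V/V - V7 - i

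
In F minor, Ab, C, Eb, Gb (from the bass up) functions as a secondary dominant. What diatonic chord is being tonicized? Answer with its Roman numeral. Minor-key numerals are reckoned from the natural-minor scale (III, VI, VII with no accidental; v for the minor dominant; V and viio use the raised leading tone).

The chord is a dominant seventh chord on Ab.
A dominant resolves down a perfect fifth: Ab → Db. In F minor, Db is scale degree 6, i.e. VI.

VI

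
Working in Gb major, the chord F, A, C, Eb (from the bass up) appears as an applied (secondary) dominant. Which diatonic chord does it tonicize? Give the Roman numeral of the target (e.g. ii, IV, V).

The chord is a dominant seventh chord on F.
A dominant resolves down a perfect fifth: F → Bb. In Gb major, Bb is scale degree 3, i.e. iii.

iii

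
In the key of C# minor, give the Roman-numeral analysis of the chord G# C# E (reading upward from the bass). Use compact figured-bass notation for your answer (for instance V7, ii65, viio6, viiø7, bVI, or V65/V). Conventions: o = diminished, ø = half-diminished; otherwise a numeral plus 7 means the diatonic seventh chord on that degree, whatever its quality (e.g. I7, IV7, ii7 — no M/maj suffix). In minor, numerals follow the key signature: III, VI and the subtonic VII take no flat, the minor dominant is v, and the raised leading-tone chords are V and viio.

i64

Stacked in thirds the chord is C#-E-G#: a minor triad on C#.
C# is scale degree 1 in C# minor, and a minor triad on that degree is written i.
With G# in the bass the chord is in second inversion, so the figured bass is 64.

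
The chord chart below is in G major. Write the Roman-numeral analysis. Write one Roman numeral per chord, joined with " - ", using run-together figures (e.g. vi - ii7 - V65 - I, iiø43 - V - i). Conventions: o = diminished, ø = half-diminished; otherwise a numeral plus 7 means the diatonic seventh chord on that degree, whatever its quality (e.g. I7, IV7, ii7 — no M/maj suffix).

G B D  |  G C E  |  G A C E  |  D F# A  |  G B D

I - IV64 - ii42 - V - I

G-B-D has root G, degree 1 in G major, so I.
G-C-E: root C is the subdominant; major triad there is IV64.
G-A-C-E: root A is the supertonic; minor seventh chord there is ii42.
D-F#-A: root D is the dominant; major triad there is V.
G-B-D has root G, degree 1 in G major, so I.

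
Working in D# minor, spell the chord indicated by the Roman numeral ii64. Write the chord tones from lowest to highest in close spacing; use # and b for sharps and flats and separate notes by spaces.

ii64 is the minor supertonic, borrowed from the parallel major (the Dorian ii). In D# minor that root is E#.
So the chord is E#-G#-B#, a minor triad.
With the 64 figure the chord is in second inversion; from the bass B# upward in close position it reads B#-E#-G#.

B# E# G#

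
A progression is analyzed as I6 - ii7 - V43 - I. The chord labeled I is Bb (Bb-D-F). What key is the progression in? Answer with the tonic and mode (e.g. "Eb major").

Bb major

I is given as Bb-D-F — a major triad with root Bb.
If Bb is scale degree 1 and the mode makes that degree carry a major triad, the tonic is Bb and the mode is major.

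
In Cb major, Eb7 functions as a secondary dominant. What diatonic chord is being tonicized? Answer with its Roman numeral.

The chord is a dominant seventh chord on Eb.
A dominant resolves down a perfect fifth: Eb → Ab. In Cb major, Ab is scale degree 6, i.e. vi.

vi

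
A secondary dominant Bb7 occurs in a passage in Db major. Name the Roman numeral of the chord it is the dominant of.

The chord is a dominant seventh chord on Bb.
A dominant resolves down a perfect fifth: Bb → Eb. In Db major, Eb is scale degree 2, i.e. ii.

ii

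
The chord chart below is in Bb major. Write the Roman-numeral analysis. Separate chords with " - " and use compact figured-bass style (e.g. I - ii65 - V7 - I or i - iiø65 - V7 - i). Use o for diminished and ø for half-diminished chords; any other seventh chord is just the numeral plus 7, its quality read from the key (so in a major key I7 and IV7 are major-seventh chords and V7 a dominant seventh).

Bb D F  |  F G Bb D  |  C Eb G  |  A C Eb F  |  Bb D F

I - vi42 - ii - V65 - I

Bb-D-F: major triad on Bb = scale degree 1 → I.
F-G-Bb-D: root G is the submediant; minor seventh chord there is vi42.
C-Eb-G has root C, degree 2 in Bb major, so ii.
A-C-Eb-F has root F, degree 5 in Bb major, so V65.
Bb-D-F: root Bb is the tonic; major triad there is I.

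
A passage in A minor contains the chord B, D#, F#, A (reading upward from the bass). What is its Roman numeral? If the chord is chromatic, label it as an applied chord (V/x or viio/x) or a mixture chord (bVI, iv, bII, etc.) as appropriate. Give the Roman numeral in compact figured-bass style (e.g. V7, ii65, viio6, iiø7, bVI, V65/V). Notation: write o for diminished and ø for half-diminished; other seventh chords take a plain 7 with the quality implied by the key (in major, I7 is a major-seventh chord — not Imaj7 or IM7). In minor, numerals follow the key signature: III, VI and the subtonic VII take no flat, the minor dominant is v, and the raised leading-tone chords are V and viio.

The pitches B-D#-F#-A form a dominant seventh chord rooted on B.
B is not a diatonic chord root with this quality in A minor, but it lies a perfect fifth above E (V), so the chord functions as an applied dominant of V.

V7/V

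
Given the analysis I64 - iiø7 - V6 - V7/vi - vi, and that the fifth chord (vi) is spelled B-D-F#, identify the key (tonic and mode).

D major

vi is given as B-D-F# — a minor triad with root B.
vi on B implies B is the submediant; that puts the tonic at D, and the lowercase numeral fits major mode.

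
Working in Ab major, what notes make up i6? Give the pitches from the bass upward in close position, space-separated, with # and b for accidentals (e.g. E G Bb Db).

Cb Eb Ab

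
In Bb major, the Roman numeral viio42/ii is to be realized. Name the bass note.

Ab

The applied chord viio42/ii is rooted on B: B-D-F-Ab.
The figure 42 means third inversion — the seventh is in the bass.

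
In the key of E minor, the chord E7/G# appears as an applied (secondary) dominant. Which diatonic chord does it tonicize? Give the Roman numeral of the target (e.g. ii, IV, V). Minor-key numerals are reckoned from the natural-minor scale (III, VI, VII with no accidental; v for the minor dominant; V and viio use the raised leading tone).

The chord is a dominant seventh chord on E.
A dominant resolves down a perfect fifth: E → A. In E minor, A is scale degree 4, i.e. iv.

iv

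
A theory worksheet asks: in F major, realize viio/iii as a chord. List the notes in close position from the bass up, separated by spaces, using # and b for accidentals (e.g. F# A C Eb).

G# B D

viio/iii is a secondary leading-tone chord. The target iii is A in F major; the applied chord is rooted a semitone below, on G#.
Building a diminished triad on G# gives G#-B-D.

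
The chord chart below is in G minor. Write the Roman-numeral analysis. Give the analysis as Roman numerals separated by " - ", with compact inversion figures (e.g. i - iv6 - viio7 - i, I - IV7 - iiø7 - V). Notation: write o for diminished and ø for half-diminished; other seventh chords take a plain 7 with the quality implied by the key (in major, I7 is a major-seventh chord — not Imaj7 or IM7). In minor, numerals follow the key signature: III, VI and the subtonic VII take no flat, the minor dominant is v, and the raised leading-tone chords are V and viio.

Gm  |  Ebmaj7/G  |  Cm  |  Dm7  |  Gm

Gm: minor triad on G = scale degree 1 → i.
Ebmaj7/G has root Eb, degree 6 in G minor, so VI65.
Cm: minor triad on C = scale degree 4 → iv.
Dm7: root D is the dominant; minor seventh chord there is v7.
Gm: minor triad on G = scale degree 1 → i.

i - VI65 - iv - v7 - i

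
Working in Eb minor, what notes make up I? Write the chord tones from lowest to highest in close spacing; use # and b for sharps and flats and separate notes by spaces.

Scale degree 1 in Eb minor is Eb; here the chord built on it is altered to a major triad. I is the major tonic (Picardy third), borrowed from the parallel major.
So the chord is Eb-G-Bb, a major triad.

Eb G Bb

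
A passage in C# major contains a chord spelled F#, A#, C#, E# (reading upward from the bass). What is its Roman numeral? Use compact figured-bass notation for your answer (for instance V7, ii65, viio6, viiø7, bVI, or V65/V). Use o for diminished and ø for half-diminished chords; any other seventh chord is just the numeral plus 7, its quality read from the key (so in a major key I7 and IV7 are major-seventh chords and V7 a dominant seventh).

Stacked in thirds the chord is F#-A#-C#-E#: a major seventh chord on F#.
F# is scale degree 4 in C# major, and a major seventh chord on that degree is written IV7.

IV7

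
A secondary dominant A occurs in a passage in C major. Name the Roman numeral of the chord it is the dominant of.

ii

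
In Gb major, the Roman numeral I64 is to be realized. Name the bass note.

Db

I in Gb major has root Gb; the chord is Gb-Bb-Db.
The figure 64 means second inversion — the fifth is in the bass.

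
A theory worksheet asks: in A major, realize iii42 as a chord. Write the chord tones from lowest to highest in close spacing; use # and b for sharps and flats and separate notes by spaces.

In A major, the third degree is C#, and the diatonic chord built there is a minor seventh chord.
Stacking thirds from C# gives C#-E-G#-B.
The figured bass 42 indicates third inversion, placing the seventh (B) in the bass: B-C#-E-G#.

B C# E G#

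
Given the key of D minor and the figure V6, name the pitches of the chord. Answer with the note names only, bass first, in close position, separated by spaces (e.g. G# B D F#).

C# E A

In D minor, the fifth degree is A. The dominant is major (leading tone raised), so V is a major triad.
Stacking thirds from A gives A-C#-E.
With the 6 figure the chord is in first inversion; from the bass C# upward in close position it reads C#-E-A.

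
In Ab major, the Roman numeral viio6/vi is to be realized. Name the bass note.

The applied chord viio6/vi is rooted on E: E-G-Bb.
The figure 6 means first inversion — the third is in the bass.

G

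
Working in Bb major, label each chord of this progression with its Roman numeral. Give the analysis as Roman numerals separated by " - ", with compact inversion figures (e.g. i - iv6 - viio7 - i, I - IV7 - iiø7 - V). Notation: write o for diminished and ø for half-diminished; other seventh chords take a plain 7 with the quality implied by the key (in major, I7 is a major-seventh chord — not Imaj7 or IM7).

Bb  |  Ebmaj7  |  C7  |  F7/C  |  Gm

I - IV7 - V7/V - V43 - vi

Bb: major triad on Bb = scale degree 1 → I.
Ebmaj7: major seventh chord on Eb = scale degree 4 → IV7.
C7: chromatic; C is V of V, so V7/V.
F7/C: dominant seventh chord on F = scale degree 5 → V43.
Gm: root G is the submediant; minor triad there is vi.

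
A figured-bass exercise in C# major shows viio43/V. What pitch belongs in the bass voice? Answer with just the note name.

C#

The applied chord viio43/V is rooted on F##: F##-A#-C#-E.
The figure 43 means second inversion — the fifth is in the bass.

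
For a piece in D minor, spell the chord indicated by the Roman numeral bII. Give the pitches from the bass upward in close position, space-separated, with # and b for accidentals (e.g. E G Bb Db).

bII is the Neapolitan chord — a major triad on the lowered second degree. In D minor that root is Eb.
So the chord is Eb-G-Bb, a major triad.

Eb G Bb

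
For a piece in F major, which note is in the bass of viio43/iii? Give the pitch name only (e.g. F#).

The applied chord viio43/iii is rooted on G#: G#-B-D-F.
The figure 43 means second inversion — the fifth is in the bass.

D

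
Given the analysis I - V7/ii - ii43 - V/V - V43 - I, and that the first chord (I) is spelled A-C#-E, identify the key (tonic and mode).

A major

I is given as A-C#-E — a major triad with root A.
If A is scale degree 1 and the mode makes that degree carry a major triad, the tonic is A and the mode is major.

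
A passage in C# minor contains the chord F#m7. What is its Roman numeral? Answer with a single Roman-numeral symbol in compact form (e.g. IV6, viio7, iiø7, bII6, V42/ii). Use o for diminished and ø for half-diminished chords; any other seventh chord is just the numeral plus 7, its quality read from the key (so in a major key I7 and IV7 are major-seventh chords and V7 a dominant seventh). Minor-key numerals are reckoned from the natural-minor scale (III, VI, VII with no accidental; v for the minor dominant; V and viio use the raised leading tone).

iv7

Stacked in thirds the chord is F#-A-C#-E: a minor seventh chord on F#.
In C# minor, F# is the subdominant; the diatonic minor seventh chord there is iv7.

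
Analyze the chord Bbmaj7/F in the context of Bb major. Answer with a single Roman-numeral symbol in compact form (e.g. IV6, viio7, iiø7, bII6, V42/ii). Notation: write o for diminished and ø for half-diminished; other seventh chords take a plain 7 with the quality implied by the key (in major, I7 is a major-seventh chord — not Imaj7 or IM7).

I43

Stacked in thirds the chord is Bb-D-F-A: a major seventh chord on Bb.
In Bb major, Bb is the tonic; the diatonic major seventh chord there is I7.
With F in the bass the chord is in second inversion, so the figured bass is 43.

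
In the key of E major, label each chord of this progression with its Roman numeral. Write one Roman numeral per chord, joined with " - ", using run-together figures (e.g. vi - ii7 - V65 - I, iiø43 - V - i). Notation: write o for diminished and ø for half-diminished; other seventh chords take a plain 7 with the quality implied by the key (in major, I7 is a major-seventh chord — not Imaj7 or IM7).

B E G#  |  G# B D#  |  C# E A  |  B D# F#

B-E-G# has root E, degree 1 in E major, so I64.
G#-B-D#: minor triad on G# = scale degree 3 → iii.
C#-E-A: major triad on A = scale degree 4 → IV6.
B-D#-F# has root B, degree 5 in E major, so V.

I64 - iii - IV6 - V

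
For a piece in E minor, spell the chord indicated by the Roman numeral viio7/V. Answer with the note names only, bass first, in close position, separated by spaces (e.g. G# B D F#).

viio7/V is a secondary leading-tone chord. The target V is B in E minor; the applied chord is rooted a semitone below, on A#.
Building a fully diminished seventh chord on A# gives A#-C#-E-G.

A# C# E G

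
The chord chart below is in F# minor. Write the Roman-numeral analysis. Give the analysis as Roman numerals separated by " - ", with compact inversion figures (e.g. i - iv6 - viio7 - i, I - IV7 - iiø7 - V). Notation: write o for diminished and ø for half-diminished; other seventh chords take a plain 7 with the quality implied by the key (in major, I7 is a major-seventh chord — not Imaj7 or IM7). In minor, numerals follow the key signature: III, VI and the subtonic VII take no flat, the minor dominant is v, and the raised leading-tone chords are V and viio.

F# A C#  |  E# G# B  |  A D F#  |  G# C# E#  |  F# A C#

F#-A-C#: minor triad on F# = scale degree 1 → i.
E#-G#-B: root E# is the leading tone; diminished triad there is viio.
A-D-F#: major triad on D = scale degree 6 → VI64.
G#-C#-E#: root C# is the dominant; major triad there is V64.
F#-A-C#: root F# is the tonic; minor triad there is i.

i - viio - VI64 - V64 - i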